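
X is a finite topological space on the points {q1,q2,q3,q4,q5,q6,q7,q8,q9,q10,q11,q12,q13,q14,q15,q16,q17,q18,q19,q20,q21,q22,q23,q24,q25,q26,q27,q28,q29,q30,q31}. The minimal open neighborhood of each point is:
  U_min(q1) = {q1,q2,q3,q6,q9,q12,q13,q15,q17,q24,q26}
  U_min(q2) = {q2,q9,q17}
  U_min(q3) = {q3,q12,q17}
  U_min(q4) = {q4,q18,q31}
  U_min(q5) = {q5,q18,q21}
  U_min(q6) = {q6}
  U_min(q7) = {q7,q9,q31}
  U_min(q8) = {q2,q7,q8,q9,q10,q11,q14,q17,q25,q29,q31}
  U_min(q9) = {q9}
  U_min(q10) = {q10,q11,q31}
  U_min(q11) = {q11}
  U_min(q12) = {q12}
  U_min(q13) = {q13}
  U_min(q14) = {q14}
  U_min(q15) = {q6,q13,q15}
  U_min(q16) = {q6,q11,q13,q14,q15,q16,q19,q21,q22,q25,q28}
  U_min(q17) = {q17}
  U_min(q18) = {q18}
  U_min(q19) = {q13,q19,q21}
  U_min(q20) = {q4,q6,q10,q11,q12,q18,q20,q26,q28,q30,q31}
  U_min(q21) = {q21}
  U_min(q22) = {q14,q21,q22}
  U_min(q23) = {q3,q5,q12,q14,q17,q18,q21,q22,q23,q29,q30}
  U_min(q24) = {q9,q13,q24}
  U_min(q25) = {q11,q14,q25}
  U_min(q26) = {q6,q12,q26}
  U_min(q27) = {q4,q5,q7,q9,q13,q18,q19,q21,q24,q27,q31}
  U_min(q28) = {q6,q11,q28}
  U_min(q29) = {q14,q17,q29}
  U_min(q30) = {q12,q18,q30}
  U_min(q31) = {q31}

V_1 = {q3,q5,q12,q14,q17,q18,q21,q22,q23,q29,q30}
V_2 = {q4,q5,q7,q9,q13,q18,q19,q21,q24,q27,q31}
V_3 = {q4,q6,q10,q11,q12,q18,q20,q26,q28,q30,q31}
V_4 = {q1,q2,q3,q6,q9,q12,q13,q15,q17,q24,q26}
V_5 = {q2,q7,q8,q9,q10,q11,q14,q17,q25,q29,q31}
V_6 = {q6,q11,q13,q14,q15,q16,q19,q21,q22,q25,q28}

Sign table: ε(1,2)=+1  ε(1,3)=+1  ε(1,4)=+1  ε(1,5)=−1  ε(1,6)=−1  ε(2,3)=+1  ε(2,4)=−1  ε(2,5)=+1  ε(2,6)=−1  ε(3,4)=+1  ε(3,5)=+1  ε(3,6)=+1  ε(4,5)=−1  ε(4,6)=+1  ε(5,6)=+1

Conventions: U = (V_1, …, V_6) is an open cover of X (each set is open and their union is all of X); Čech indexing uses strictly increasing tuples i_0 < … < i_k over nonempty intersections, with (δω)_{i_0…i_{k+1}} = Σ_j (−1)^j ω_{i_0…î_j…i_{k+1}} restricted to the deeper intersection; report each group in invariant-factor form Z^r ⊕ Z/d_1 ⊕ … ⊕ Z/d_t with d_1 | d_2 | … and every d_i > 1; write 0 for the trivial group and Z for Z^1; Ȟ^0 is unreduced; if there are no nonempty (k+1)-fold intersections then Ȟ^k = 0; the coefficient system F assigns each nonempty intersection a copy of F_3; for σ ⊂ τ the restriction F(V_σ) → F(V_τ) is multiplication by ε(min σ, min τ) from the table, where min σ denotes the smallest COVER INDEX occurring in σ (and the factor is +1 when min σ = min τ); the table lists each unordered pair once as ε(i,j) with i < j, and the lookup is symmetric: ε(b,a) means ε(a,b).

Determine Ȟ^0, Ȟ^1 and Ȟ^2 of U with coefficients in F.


nonempty intersections:
  V12={q5,q18,q21} V13={q12,q18,q30} V14={q3,q12,q17} V15={q14,q17,q29} V16={q14,q21,q22} V23={q4,q18,q31} V24={q9,q13,q24} V25={q7,q9,q31} V26={q13,q19,q21} V34={q6,q12,q26} V35={q10,q11,q31} V36={q6,q11,q28} V45={q2,q9,q17} V46={q6,q13,q15} V56={q11,q14,q25}
  V123={q18} V126={q21} V134={q12} V145={q17} V156={q14} V235={q31} V245={q9} V246={q13} V346={q6} V356={q11}
C dims 6,15,10; δ0: rk_F3 6; δ1: rk_F3 9
Ȟ^0: (6−6)−0=0 ⇒ 0
Ȟ^1: (15−9)−6=0 ⇒ 0
Ȟ^2: (10−0)−9=1 ⇒ Z/3

Ȟ^0 = 0, Ȟ^1 = 0 and Ȟ^2 = Z/3


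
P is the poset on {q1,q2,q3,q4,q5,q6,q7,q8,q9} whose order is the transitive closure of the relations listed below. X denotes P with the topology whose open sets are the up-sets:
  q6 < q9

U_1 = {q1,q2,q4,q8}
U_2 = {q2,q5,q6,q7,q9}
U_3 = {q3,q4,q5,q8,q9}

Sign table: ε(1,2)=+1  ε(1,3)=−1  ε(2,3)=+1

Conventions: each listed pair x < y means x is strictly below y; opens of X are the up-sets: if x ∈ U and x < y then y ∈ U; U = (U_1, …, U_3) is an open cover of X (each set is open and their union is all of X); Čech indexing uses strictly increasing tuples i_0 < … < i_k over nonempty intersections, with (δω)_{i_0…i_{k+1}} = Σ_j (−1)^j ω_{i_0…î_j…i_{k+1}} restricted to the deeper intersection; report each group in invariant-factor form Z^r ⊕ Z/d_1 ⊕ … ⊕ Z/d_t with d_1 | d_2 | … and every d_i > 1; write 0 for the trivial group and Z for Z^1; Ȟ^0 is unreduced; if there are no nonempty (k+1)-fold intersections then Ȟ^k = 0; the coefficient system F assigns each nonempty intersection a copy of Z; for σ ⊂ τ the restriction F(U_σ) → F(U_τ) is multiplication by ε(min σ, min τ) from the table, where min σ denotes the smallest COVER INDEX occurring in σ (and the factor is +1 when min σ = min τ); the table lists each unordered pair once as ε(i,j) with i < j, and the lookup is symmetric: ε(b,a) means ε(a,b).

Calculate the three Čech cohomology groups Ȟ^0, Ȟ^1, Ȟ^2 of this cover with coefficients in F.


Ȟ^0 = 0,  Ȟ^1 = Z/2,  Ȟ^2 = 0

nerve simplices:
  U12={q2} U13={q4,q8} U23={q5,q9}
C dims 3,3; δ0: rk 3, SNF 1^2·2
degree 0: 3−3−0 = 0 → Ȟ^0 ≅ 0
degree 1: 3−0−3 = 0 plus torsion [2] → Ȟ^1 ≅ Z/2
degree 2: 0−0−0 = 0 → Ȟ^2 ≅ 0


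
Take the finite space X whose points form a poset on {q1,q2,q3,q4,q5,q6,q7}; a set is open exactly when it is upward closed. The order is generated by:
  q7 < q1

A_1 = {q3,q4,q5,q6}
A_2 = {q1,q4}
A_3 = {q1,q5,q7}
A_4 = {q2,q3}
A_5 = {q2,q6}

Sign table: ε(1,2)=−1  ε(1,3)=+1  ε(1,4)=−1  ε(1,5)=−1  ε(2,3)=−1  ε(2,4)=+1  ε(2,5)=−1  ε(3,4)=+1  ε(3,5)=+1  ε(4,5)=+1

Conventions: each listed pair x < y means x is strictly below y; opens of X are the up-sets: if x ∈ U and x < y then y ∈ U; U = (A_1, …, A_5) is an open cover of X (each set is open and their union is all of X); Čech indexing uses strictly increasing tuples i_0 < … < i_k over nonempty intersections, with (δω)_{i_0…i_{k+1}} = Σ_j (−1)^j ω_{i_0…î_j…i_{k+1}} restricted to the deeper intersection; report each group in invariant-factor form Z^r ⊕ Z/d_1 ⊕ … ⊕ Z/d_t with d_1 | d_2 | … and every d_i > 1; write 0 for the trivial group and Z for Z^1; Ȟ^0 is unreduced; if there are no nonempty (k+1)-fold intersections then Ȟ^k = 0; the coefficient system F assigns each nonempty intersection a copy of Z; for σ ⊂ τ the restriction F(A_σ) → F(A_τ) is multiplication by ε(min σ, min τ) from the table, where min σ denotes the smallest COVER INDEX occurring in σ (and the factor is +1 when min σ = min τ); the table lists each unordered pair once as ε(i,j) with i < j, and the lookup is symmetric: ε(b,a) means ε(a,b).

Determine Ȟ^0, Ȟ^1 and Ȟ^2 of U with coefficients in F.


Ȟ^0(U;F) ≅ Z, Ȟ^1(U;F) ≅ Z^2 and Ȟ^2(U;F) ≅ 0

nerve of the cover:
  A12={q4} A13={q5} A14={q3} A15={q6} A23={q1} A45={q2}
C dims 5,6; δ0: rk 4, SNF 1^4
Ȟ^0 = (5 − 4) − 0 = 1, so Ȟ^0 ≅ Z
Ȟ^1 = (6 − 0) − 4 = 2, so Ȟ^1 ≅ Z^2
Ȟ^2 = (0 − 0) − 0 = 0, so Ȟ^2 ≅ 0


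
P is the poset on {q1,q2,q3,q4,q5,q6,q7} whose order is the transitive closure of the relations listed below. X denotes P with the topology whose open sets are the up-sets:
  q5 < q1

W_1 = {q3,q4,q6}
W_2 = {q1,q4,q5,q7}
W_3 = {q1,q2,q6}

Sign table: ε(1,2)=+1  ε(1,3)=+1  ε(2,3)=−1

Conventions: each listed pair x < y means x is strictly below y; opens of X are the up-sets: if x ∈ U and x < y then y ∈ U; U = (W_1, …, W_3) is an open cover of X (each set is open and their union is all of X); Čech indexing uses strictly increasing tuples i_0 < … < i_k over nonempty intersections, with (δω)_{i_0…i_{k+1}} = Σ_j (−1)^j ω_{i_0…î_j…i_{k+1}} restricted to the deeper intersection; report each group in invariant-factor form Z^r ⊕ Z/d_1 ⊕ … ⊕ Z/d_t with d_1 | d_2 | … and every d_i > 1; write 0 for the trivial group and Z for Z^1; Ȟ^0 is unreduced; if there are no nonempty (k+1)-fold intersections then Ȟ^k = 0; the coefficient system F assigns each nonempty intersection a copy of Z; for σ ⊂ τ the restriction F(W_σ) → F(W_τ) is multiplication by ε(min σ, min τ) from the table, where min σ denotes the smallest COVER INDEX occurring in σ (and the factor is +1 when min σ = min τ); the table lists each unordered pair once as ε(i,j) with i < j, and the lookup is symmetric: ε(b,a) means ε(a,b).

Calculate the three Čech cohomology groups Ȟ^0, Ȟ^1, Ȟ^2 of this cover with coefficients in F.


nonempty overlaps:
  W12={q4} W13={q6} W23={q1}
C dims 3,3; δ0: rk 3, SNF 1^2·2
degree 0: 3−3−0 = 0 → Ȟ^0 ≅ 0
degree 1: 3−0−3 = 0 plus torsion [2] → Ȟ^1 ≅ Z/2
degree 2: 0−0−0 = 0 → Ȟ^2 ≅ 0

Ȟ^0 ≅ 0, Ȟ^1 ≅ Z/2 and Ȟ^2 ≅ 0


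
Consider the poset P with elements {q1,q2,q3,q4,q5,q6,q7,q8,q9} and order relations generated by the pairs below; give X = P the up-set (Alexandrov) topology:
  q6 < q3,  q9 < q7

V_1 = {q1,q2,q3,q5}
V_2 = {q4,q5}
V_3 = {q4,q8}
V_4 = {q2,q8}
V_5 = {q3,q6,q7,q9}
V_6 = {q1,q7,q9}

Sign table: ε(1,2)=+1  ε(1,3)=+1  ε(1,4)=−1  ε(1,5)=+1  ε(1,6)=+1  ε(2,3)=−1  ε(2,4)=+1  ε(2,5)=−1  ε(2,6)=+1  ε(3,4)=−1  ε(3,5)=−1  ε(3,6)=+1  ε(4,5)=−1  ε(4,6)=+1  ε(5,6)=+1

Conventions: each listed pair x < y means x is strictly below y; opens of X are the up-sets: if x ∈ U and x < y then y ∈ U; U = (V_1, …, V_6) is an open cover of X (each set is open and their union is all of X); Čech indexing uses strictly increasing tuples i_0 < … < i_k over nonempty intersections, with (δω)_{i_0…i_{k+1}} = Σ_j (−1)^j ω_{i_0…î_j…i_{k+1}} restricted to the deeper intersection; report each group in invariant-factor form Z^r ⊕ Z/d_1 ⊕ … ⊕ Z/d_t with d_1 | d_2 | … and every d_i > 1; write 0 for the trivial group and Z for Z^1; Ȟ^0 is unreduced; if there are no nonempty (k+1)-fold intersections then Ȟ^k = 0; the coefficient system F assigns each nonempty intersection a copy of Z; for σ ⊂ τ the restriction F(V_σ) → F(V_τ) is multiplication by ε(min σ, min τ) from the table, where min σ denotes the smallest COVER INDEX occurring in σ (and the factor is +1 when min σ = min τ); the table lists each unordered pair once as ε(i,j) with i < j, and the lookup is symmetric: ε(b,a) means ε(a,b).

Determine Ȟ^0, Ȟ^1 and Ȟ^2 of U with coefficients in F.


Ȟ^0 ≅ 0, Ȟ^1 ≅ Z ⊕ Z/2, Ȟ^2 ≅ 0

cover nerve:
  V12={q5} V14={q2} V15={q3} V16={q1} V23={q4} V34={q8} V56={q7,q9}
C dims 6,7; δ0: rk 6, SNF 1^5·2
Ȟ^0: (6−6)−0=0 ⇒ 0
Ȟ^1: (7−0)−6=1 plus torsion [2] ⇒ Z ⊕ Z/2
Ȟ^2: (0−0)−0=0 ⇒ 0


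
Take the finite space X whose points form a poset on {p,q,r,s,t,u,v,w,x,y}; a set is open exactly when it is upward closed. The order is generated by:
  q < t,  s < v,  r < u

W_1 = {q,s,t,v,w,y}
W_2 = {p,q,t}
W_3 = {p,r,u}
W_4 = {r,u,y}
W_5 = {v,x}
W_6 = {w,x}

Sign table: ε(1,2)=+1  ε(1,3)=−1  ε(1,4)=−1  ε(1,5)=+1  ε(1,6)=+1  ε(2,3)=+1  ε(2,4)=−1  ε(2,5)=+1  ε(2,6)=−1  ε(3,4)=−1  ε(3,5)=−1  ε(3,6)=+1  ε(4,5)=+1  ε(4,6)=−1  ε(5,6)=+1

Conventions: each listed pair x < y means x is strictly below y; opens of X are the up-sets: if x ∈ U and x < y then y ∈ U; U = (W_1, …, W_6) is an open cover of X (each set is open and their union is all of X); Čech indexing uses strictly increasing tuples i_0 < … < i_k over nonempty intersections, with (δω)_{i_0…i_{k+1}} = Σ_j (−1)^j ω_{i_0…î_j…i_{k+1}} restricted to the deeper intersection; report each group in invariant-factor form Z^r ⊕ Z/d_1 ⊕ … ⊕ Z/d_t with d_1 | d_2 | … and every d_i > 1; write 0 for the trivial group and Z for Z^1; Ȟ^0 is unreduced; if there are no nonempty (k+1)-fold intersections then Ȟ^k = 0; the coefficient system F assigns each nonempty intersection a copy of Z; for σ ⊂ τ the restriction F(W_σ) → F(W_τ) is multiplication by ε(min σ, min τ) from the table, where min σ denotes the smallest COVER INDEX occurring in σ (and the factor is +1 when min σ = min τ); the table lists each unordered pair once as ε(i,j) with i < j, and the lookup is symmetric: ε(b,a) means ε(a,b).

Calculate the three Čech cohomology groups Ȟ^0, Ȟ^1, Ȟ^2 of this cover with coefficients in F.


Ȟ^0 = Z; Ȟ^1 = Z^2; Ȟ^2 = 0

nerve simplices:
  W12={q,t} W14={y} W15={v} W16={w} W23={p} W34={r,u} W56={x}
C dims 6,7; δ0: rk 5, SNF 1^5
degree 0: 6−5−0 = 1 → Ȟ^0 ≅ Z
degree 1: 7−0−5 = 2 → Ȟ^1 ≅ Z^2
degree 2: 0−0−0 = 0 → Ȟ^2 ≅ 0


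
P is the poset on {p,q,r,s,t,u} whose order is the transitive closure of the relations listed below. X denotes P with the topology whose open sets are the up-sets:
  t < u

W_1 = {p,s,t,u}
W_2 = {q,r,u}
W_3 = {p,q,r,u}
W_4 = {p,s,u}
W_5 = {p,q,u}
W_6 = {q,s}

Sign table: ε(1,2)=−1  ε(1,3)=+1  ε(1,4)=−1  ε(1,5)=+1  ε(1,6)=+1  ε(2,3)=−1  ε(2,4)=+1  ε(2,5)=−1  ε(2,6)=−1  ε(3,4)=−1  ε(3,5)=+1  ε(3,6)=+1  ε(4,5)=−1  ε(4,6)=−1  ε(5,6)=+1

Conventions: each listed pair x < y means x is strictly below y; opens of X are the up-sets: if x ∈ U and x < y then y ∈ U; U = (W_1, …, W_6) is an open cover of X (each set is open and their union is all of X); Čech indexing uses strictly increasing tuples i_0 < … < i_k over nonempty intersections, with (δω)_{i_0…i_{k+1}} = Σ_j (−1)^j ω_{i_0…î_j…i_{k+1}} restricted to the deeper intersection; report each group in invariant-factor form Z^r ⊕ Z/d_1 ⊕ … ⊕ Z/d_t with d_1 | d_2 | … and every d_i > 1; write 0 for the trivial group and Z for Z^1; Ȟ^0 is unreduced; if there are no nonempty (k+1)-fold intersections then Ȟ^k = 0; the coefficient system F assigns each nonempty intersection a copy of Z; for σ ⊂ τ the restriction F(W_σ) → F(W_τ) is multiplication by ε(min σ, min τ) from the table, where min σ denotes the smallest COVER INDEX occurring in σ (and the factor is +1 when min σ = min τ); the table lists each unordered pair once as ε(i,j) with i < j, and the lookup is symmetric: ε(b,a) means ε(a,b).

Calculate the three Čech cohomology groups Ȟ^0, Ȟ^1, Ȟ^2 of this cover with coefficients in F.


Ȟ^0 ≅ Z; Ȟ^1 ≅ Z; Ȟ^2 ≅ 0

cover nerve:
  W12={u} W13={p,u} W14={p,s,u} W15={p,u} W16={s} W23={q,r,u} W24={u} W25={q,u} W26={q} W34={p,u} W35={p,q,u} W36={q} W45={p,u} W46={s} W56={q}
  W123={u} W124={u} W125={u} W134={p,u} W135={p,u} W145={p,u} W146={s} W234={u} W235={q,u} W236={q} W245={u} W256={q} W345={p,u} W356={q}
  W1234={u} W1235={u} W1245={u} W1345={p,u} W2345={u} W2356={q}
  W12345={u}
C dims 6,15,14,6; δ0: rk 5, SNF 1^5; δ1: rk 9, SNF 1^9; δ2: rk 5, SNF 1^5
Ȟ^0: (6−5)−0=1 ⇒ Z
Ȟ^1: (15−9)−5=1 ⇒ Z
Ȟ^2: (14−5)−9=0 ⇒ 0


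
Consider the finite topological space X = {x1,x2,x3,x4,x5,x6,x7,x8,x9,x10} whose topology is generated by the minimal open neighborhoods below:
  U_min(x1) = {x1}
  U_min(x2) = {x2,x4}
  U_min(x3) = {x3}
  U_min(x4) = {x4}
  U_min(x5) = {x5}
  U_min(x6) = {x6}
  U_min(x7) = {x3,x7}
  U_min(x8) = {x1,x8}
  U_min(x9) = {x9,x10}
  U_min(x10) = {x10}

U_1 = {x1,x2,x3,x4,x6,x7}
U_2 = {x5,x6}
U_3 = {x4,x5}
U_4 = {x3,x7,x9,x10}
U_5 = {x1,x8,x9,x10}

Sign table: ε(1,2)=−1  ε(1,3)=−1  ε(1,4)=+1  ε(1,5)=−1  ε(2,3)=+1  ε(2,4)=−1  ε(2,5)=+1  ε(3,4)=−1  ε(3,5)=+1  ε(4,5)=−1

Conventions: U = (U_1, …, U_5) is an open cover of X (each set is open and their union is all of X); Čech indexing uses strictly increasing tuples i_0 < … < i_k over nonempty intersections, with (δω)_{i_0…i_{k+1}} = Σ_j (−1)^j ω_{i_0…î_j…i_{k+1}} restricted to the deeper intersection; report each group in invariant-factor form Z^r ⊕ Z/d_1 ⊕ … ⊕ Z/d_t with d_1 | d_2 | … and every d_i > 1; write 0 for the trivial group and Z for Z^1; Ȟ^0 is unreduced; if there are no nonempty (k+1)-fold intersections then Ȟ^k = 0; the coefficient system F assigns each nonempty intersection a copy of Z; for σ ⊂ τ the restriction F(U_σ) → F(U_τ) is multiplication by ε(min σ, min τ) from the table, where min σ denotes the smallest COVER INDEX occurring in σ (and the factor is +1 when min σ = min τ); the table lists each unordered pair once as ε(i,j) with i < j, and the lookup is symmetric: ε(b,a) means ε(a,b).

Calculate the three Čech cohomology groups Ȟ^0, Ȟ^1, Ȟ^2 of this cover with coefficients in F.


nonempty intersections:
  U12={x6} U13={x4} U14={x3,x7} U15={x1} U23={x5} U45={x9,x10}
C dims 5,6; δ0: rk 4, SNF 1^4
Ȟ^0: (5−4)−0=1 ⇒ Z
Ȟ^1: (6−0)−4=2 ⇒ Z^2
Ȟ^2: (0−0)−0=0 ⇒ 0

Ȟ^0 ≅ Z, Ȟ^1 ≅ Z^2 and Ȟ^2 ≅ 0


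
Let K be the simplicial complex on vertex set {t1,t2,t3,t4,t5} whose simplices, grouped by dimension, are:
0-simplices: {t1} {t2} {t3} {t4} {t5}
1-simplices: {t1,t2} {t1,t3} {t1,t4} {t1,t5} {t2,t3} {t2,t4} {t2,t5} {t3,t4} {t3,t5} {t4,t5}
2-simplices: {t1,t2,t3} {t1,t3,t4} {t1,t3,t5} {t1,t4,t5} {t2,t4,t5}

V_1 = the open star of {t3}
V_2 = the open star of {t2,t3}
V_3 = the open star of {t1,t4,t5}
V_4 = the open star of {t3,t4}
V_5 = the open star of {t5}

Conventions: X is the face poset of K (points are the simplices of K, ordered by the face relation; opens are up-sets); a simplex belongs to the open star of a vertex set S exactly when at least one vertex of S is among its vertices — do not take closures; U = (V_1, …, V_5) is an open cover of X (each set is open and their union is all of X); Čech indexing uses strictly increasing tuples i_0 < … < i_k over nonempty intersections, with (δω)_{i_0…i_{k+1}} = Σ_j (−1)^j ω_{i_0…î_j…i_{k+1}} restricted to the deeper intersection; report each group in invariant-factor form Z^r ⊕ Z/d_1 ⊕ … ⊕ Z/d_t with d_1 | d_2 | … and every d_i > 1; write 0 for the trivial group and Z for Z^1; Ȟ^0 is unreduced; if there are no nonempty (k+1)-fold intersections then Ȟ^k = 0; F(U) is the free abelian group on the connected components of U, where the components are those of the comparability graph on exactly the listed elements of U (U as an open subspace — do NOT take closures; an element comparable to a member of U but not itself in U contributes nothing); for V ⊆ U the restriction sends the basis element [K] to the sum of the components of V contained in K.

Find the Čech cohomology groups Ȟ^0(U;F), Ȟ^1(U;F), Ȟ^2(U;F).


nonempty intersections:
  V1={{t3},{t1,t3},{t2,t3},{t3,t4},{t3,t5},{t1,t2,t3},{t1,t3,t4},{t1,t3,t5}} V2={{t2},{t3},{t1,t2},{t1,t3},{t2,t3},{t2,t4},{t2,t5},{t3,t4},{t3,t5},{t1,t2,t3},{t1,t3,t4},{t1,t3,t5},{t2,t4,t5}} V3={{t1},{t4},{t5},{t1,t2},{t1,t3},{t1,t4},{t1,t5},{t2,t4},{t2,t5},{t3,t4},{t3,t5},{t4,t5},{t1,t2,t3},{t1,t3,t4},{t1,t3,t5},{t1,t4,t5},{t2,t4,t5}} V4={{t3},{t4},{t1,t3},{t1,t4},{t2,t3},{t2,t4},{t3,t4},{t3,t5},{t4,t5},{t1,t2,t3},{t1,t3,t4},{t1,t3,t5},{t1,t4,t5},{t2,t4,t5}} V5={{t5},{t1,t5},{t2,t5},{t3,t5},{t4,t5},{t1,t3,t5},{t1,t4,t5},{t2,t4,t5}}
  V12={{t3},{t1,t3},{t2,t3},{t3,t4},{t3,t5},{t1,t2,t3},{t1,t3,t4},{t1,t3,t5}} V13={{t1,t3},{t3,t4},{t3,t5},{t1,t2,t3},{t1,t3,t4},{t1,t3,t5}} V14={{t3},{t1,t3},{t2,t3},{t3,t4},{t3,t5},{t1,t2,t3},{t1,t3,t4},{t1,t3,t5}} V15={{t3,t5},{t1,t3,t5}} V23={{t1,t2},{t1,t3},{t2,t4},{t2,t5},{t3,t4},{t3,t5},{t1,t2,t3},{t1,t3,t4},{t1,t3,t5},{t2,t4,t5}} V24={{t3},{t1,t3},{t2,t3},{t2,t4},{t3,t4},{t3,t5},{t1,t2,t3},{t1,t3,t4},{t1,t3,t5},{t2,t4,t5}} V25={{t2,t5},{t3,t5},{t1,t3,t5},{t2,t4,t5}} V34={{t4},{t1,t3},{t1,t4},{t2,t4},{t3,t4},{t3,t5},{t4,t5},{t1,t2,t3},{t1,t3,t4},{t1,t3,t5},{t1,t4,t5},{t2,t4,t5}} V35={{t5},{t1,t5},{t2,t5},{t3,t5},{t4,t5},{t1,t3,t5},{t1,t4,t5},{t2,t4,t5}} V45={{t3,t5},{t4,t5},{t1,t3,t5},{t1,t4,t5},{t2,t4,t5}}
  V123={{t1,t3},{t3,t4},{t3,t5},{t1,t2,t3},{t1,t3,t4},{t1,t3,t5}} V124={{t3},{t1,t3},{t2,t3},{t3,t4},{t3,t5},{t1,t2,t3},{t1,t3,t4},{t1,t3,t5}} V125={{t3,t5},{t1,t3,t5}} V134={{t1,t3},{t3,t4},{t3,t5},{t1,t2,t3},{t1,t3,t4},{t1,t3,t5}} V135={{t3,t5},{t1,t3,t5}} V145={{t3,t5},{t1,t3,t5}} V234={{t1,t3},{t2,t4},{t3,t4},{t3,t5},{t1,t2,t3},{t1,t3,t4},{t1,t3,t5},{t2,t4,t5}} V235={{t2,t5},{t3,t5},{t1,t3,t5},{t2,t4,t5}} V245={{t3,t5},{t1,t3,t5},{t2,t4,t5}} V345={{t3,t5},{t4,t5},{t1,t3,t5},{t1,t4,t5},{t2,t4,t5}}
  V1234={{t1,t3},{t3,t4},{t3,t5},{t1,t2,t3},{t1,t3,t4},{t1,t3,t5}} V1235={{t3,t5},{t1,t3,t5}} V1245={{t3,t5},{t1,t3,t5}} V1345={{t3,t5},{t1,t3,t5}} V2345={{t3,t5},{t1,t3,t5},{t2,t4,t5}}
  V12345={{t3,t5},{t1,t3,t5}}
components per intersection:
  V1: {{t3},{t1,t3},{t2,t3},{t3,t4},{t3,t5},{t1,t2,t3},{t1,t3,t4},{t1,t3,t5}}
  V2: {{t2},{t3},{t1,t2},{t1,t3},{t2,t3},{t2,t4},{t2,t5},{t3,t4},{t3,t5},{t1,t2,t3},{t1,t3,t4},{t1,t3,t5},{t2,t4,t5}}
  V3: {{t1},{t4},{t5},{t1,t2},{t1,t3},{t1,t4},{t1,t5},{t2,t4},{t2,t5},{t3,t4},{t3,t5},{t4,t5},{t1,t2,t3},{t1,t3,t4},{t1,t3,t5},{t1,t4,t5},{t2,t4,t5}}
  V4: {{t3},{t4},{t1,t3},{t1,t4},{t2,t3},{t2,t4},{t3,t4},{t3,t5},{t4,t5},{t1,t2,t3},{t1,t3,t4},{t1,t3,t5},{t1,t4,t5},{t2,t4,t5}}
  V5: {{t5},{t1,t5},{t2,t5},{t3,t5},{t4,t5},{t1,t3,t5},{t1,t4,t5},{t2,t4,t5}}
  V12: {{t3},{t1,t3},{t2,t3},{t3,t4},{t3,t5},{t1,t2,t3},{t1,t3,t4},{t1,t3,t5}}
  V13: {{t1,t3},{t3,t4},{t3,t5},{t1,t2,t3},{t1,t3,t4},{t1,t3,t5}}
  V14: {{t3},{t1,t3},{t2,t3},{t3,t4},{t3,t5},{t1,t2,t3},{t1,t3,t4},{t1,t3,t5}}
  V15: {{t3,t5},{t1,t3,t5}}
  V23: {{t1,t2},{t1,t3},{t3,t4},{t3,t5},{t1,t2,t3},{t1,t3,t4},{t1,t3,t5}} {{t2,t4},{t2,t5},{t2,t4,t5}}
  V24: {{t3},{t1,t3},{t2,t3},{t3,t4},{t3,t5},{t1,t2,t3},{t1,t3,t4},{t1,t3,t5}} {{t2,t4},{t2,t4,t5}}
  V25: {{t2,t5},{t2,t4,t5}} {{t3,t5},{t1,t3,t5}}
  V34: {{t4},{t1,t3},{t1,t4},{t2,t4},{t3,t4},{t3,t5},{t4,t5},{t1,t2,t3},{t1,t3,t4},{t1,t3,t5},{t1,t4,t5},{t2,t4,t5}}
  V35: {{t5},{t1,t5},{t2,t5},{t3,t5},{t4,t5},{t1,t3,t5},{t1,t4,t5},{t2,t4,t5}}
  V45: {{t3,t5},{t1,t3,t5}} {{t4,t5},{t1,t4,t5},{t2,t4,t5}}
  V123: {{t1,t3},{t3,t4},{t3,t5},{t1,t2,t3},{t1,t3,t4},{t1,t3,t5}}
  V124: {{t3},{t1,t3},{t2,t3},{t3,t4},{t3,t5},{t1,t2,t3},{t1,t3,t4},{t1,t3,t5}}
  V125: {{t3,t5},{t1,t3,t5}}
  V134: {{t1,t3},{t3,t4},{t3,t5},{t1,t2,t3},{t1,t3,t4},{t1,t3,t5}}
  V135: {{t3,t5},{t1,t3,t5}}
  V145: {{t3,t5},{t1,t3,t5}}
  V234: {{t1,t3},{t3,t4},{t3,t5},{t1,t2,t3},{t1,t3,t4},{t1,t3,t5}} {{t2,t4},{t2,t4,t5}}
  V235: {{t2,t5},{t2,t4,t5}} {{t3,t5},{t1,t3,t5}}
  V245: {{t3,t5},{t1,t3,t5}} {{t2,t4,t5}}
  V345: {{t3,t5},{t1,t3,t5}} {{t4,t5},{t1,t4,t5},{t2,t4,t5}}
  V1234: {{t1,t3},{t3,t4},{t3,t5},{t1,t2,t3},{t1,t3,t4},{t1,t3,t5}}
  V1235: {{t3,t5},{t1,t3,t5}}
  V1245: {{t3,t5},{t1,t3,t5}}
  V1345: {{t3,t5},{t1,t3,t5}}
  V2345: {{t3,t5},{t1,t3,t5}} {{t2,t4,t5}}
  V12345: {{t3,t5},{t1,t3,t5}}
C dims 5,14,14,6; δ0: rk 4, SNF 1^4; δ1: rk 9, SNF 1^9; δ2: rk 5, SNF 1^5
Ȟ^0: (5−4)−0=1 ⇒ Z
Ȟ^1: (14−9)−4=1 ⇒ Z
Ȟ^2: (14−5)−9=0 ⇒ 0

Ȟ^0 = Z; Ȟ^1 = Z; Ȟ^2 = 0


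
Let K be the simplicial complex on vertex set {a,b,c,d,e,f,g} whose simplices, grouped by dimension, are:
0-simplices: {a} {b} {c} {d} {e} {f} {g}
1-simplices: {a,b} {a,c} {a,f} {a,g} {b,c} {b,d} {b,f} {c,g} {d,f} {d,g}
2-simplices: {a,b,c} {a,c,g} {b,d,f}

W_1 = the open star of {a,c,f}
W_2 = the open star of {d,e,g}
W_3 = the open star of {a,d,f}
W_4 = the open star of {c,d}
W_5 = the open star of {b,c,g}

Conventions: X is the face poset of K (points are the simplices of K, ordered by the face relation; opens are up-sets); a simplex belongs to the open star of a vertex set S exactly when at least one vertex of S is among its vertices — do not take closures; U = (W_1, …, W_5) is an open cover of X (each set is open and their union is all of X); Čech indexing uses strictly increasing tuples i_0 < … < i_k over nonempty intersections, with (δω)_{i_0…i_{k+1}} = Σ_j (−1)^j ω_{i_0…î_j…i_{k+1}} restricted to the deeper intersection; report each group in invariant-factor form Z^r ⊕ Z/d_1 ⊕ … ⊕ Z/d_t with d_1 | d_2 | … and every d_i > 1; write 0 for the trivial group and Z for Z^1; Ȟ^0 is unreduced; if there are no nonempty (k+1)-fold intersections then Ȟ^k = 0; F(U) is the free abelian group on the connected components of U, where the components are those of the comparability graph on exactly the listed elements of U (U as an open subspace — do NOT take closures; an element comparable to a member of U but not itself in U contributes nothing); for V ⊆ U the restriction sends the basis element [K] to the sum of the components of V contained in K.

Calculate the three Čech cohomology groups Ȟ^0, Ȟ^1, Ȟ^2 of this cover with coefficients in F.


cover nerve:
  W1={{a},{c},{f},{a,b},{a,c},{a,f},{a,g},{b,c},{b,f},{c,g},{d,f},{a,b,c},{a,c,g},{b,d,f}} W2={{d},{e},{g},{a,g},{b,d},{c,g},{d,f},{d,g},{a,c,g},{b,d,f}} W3={{a},{d},{f},{a,b},{a,c},{a,f},{a,g},{b,d},{b,f},{d,f},{d,g},{a,b,c},{a,c,g},{b,d,f}} W4={{c},{d},{a,c},{b,c},{b,d},{c,g},{d,f},{d,g},{a,b,c},{a,c,g},{b,d,f}} W5={{b},{c},{g},{a,b},{a,c},{a,g},{b,c},{b,d},{b,f},{c,g},{d,g},{a,b,c},{a,c,g},{b,d,f}}
  W12={{a,g},{c,g},{d,f},{a,c,g},{b,d,f}} W13={{a},{f},{a,b},{a,c},{a,f},{a,g},{b,f},{d,f},{a,b,c},{a,c,g},{b,d,f}} W14={{c},{a,c},{b,c},{c,g},{d,f},{a,b,c},{a,c,g},{b,d,f}} W15={{c},{a,b},{a,c},{a,g},{b,c},{b,f},{c,g},{a,b,c},{a,c,g},{b,d,f}} W23={{d},{a,g},{b,d},{d,f},{d,g},{a,c,g},{b,d,f}} W24={{d},{b,d},{c,g},{d,f},{d,g},{a,c,g},{b,d,f}} W25={{g},{a,g},{b,d},{c,g},{d,g},{a,c,g},{b,d,f}} W34={{d},{a,c},{b,d},{d,f},{d,g},{a,b,c},{a,c,g},{b,d,f}} W35={{a,b},{a,c},{a,g},{b,d},{b,f},{d,g},{a,b,c},{a,c,g},{b,d,f}} W45={{c},{a,c},{b,c},{b,d},{c,g},{d,g},{a,b,c},{a,c,g},{b,d,f}}
  W123={{a,g},{d,f},{a,c,g},{b,d,f}} W124={{c,g},{d,f},{a,c,g},{b,d,f}} W125={{a,g},{c,g},{a,c,g},{b,d,f}} W134={{a,c},{d,f},{a,b,c},{a,c,g},{b,d,f}} W135={{a,b},{a,c},{a,g},{b,f},{a,b,c},{a,c,g},{b,d,f}} W145={{c},{a,c},{b,c},{c,g},{a,b,c},{a,c,g},{b,d,f}} W234={{d},{b,d},{d,f},{d,g},{a,c,g},{b,d,f}} W235={{a,g},{b,d},{d,g},{a,c,g},{b,d,f}} W245={{b,d},{c,g},{d,g},{a,c,g},{b,d,f}} W345={{a,c},{b,d},{d,g},{a,b,c},{a,c,g},{b,d,f}}
  W1234={{d,f},{a,c,g},{b,d,f}} W1235={{a,g},{a,c,g},{b,d,f}} W1245={{c,g},{a,c,g},{b,d,f}} W1345={{a,c},{a,b,c},{a,c,g},{b,d,f}} W2345={{b,d},{d,g},{a,c,g},{b,d,f}}
  W12345={{a,c,g},{b,d,f}}
components per intersection:
  W1: {{a},{c},{f},{a,b},{a,c},{a,f},{a,g},{b,c},{b,f},{c,g},{d,f},{a,b,c},{a,c,g},{b,d,f}}
  W2: {{d},{g},{a,g},{b,d},{c,g},{d,f},{d,g},{a,c,g},{b,d,f}} {{e}}
  W3: {{a},{d},{f},{a,b},{a,c},{a,f},{a,g},{b,d},{b,f},{d,f},{d,g},{a,b,c},{a,c,g},{b,d,f}}
  W4: {{c},{a,c},{b,c},{c,g},{a,b,c},{a,c,g}} {{d},{b,d},{d,f},{d,g},{b,d,f}}
  W5: {{b},{c},{g},{a,b},{a,c},{a,g},{b,c},{b,d},{b,f},{c,g},{d,g},{a,b,c},{a,c,g},{b,d,f}}
  W12: {{a,g},{c,g},{a,c,g}} {{d,f},{b,d,f}}
  W13: {{a},{f},{a,b},{a,c},{a,f},{a,g},{b,f},{d,f},{a,b,c},{a,c,g},{b,d,f}}
  W14: {{c},{a,c},{b,c},{c,g},{a,b,c},{a,c,g}} {{d,f},{b,d,f}}
  W15: {{c},{a,b},{a,c},{a,g},{b,c},{c,g},{a,b,c},{a,c,g}} {{b,f},{b,d,f}}
  W23: {{d},{b,d},{d,f},{d,g},{b,d,f}} {{a,g},{a,c,g}}
  W24: {{d},{b,d},{d,f},{d,g},{b,d,f}} {{c,g},{a,c,g}}
  W25: {{g},{a,g},{c,g},{d,g},{a,c,g}} {{b,d},{b,d,f}}
  W34: {{d},{b,d},{d,f},{d,g},{b,d,f}} {{a,c},{a,b,c},{a,c,g}}
  W35: {{a,b},{a,c},{a,g},{a,b,c},{a,c,g}} {{b,d},{b,f},{b,d,f}} {{d,g}}
  W45: {{c},{a,c},{b,c},{c,g},{a,b,c},{a,c,g}} {{b,d},{b,d,f}} {{d,g}}
  W123: {{a,g},{a,c,g}} {{d,f},{b,d,f}}
  W124: {{c,g},{a,c,g}} {{d,f},{b,d,f}}
  W125: {{a,g},{c,g},{a,c,g}} {{b,d,f}}
  W134: {{a,c},{a,b,c},{a,c,g}} {{d,f},{b,d,f}}
  W135: {{a,b},{a,c},{a,g},{a,b,c},{a,c,g}} {{b,f},{b,d,f}}
  W145: {{c},{a,c},{b,c},{c,g},{a,b,c},{a,c,g}} {{b,d,f}}
  W234: {{d},{b,d},{d,f},{d,g},{b,d,f}} {{a,c,g}}
  W235: {{a,g},{a,c,g}} {{b,d},{b,d,f}} {{d,g}}
  W245: {{b,d},{b,d,f}} {{c,g},{a,c,g}} {{d,g}}
  W345: {{a,c},{a,b,c},{a,c,g}} {{b,d},{b,d,f}} {{d,g}}
  W1234: {{d,f},{b,d,f}} {{a,c,g}}
  W1235: {{a,g},{a,c,g}} {{b,d,f}}
  W1245: {{c,g},{a,c,g}} {{b,d,f}}
  W1345: {{a,c},{a,b,c},{a,c,g}} {{b,d,f}}
  W2345: {{b,d},{b,d,f}} {{d,g}} {{a,c,g}}
  W12345: {{a,c,g}} {{b,d,f}}
C dims 7,21,23,11; δ0: rk 5, SNF 1^5; δ1: rk 14, SNF 1^14; δ2: rk 9, SNF 1^9
Ȟ^0: (7−5)−0=2 ⇒ Z^2
Ȟ^1: (21−14)−5=2 ⇒ Z^2
Ȟ^2: (23−9)−14=0 ⇒ 0

Ȟ^0 ≅ Z^2, Ȟ^1 ≅ Z^2 and Ȟ^2 ≅ 0


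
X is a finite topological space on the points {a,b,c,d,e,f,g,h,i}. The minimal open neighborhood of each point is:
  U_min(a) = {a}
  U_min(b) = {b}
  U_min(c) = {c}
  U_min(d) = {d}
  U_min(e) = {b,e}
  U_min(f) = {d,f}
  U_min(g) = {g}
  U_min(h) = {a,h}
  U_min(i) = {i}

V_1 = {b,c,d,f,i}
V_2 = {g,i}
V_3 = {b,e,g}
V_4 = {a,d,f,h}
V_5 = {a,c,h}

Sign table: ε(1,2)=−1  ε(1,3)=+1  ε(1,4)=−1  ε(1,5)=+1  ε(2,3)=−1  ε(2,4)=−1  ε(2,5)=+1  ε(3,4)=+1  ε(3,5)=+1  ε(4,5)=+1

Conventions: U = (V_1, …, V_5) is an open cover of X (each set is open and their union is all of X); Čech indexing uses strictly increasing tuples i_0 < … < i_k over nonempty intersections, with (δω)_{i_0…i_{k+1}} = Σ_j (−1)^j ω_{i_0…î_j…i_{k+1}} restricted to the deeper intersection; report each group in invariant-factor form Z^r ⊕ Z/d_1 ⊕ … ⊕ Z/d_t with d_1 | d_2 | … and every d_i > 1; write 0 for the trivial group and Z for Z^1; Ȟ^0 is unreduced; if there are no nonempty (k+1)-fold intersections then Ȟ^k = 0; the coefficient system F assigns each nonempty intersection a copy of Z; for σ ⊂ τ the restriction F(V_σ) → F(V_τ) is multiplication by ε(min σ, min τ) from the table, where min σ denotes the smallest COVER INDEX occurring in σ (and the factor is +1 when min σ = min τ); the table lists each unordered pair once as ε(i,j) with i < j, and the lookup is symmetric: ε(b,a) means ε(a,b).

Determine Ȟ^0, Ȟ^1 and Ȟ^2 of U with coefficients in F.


nonempty overlaps:
  V12={i} V13={b} V14={d,f} V15={c} V23={g} V45={a,h}
C dims 5,6; δ0: rk 5, SNF 1^4·2
degree 0: 5−5−0 = 0 → Ȟ^0 ≅ 0
degree 1: 6−0−5 = 1 plus torsion [2] → Ȟ^1 ≅ Z ⊕ Z/2
degree 2: 0−0−0 = 0 → Ȟ^2 ≅ 0

Ȟ^0(U;F) ≅ 0, Ȟ^1(U;F) ≅ Z ⊕ Z/2 and Ȟ^2(U;F) ≅ 0


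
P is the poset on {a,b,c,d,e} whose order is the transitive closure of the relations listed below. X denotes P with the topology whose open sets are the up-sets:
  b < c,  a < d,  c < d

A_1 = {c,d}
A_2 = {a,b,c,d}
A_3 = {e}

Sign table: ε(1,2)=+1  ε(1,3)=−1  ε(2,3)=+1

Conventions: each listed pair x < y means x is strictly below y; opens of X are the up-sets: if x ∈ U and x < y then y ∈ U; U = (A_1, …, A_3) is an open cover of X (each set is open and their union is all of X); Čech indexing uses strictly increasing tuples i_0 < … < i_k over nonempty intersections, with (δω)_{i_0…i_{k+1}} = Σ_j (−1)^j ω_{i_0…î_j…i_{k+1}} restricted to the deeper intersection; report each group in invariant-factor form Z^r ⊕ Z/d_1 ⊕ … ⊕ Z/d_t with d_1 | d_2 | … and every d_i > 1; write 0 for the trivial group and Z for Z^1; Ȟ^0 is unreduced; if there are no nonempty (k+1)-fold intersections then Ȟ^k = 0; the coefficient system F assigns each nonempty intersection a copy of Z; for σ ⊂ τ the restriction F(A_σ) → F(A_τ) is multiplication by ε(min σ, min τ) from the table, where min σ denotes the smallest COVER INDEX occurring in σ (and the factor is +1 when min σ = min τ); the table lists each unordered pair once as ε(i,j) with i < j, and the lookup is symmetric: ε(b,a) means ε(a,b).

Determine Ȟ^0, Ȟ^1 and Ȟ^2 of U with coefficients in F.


nonempty intersections:
  A12={c,d}
C dims 3,1; δ0: rk 1, SNF 1^1
Ȟ^0: (3−1)−0=2 ⇒ Z^2
Ȟ^1: (1−0)−1=0 ⇒ 0
Ȟ^2: (0−0)−0=0 ⇒ 0

Ȟ^0 ≅ Z^2,  Ȟ^1 ≅ 0,  Ȟ^2 ≅ 0


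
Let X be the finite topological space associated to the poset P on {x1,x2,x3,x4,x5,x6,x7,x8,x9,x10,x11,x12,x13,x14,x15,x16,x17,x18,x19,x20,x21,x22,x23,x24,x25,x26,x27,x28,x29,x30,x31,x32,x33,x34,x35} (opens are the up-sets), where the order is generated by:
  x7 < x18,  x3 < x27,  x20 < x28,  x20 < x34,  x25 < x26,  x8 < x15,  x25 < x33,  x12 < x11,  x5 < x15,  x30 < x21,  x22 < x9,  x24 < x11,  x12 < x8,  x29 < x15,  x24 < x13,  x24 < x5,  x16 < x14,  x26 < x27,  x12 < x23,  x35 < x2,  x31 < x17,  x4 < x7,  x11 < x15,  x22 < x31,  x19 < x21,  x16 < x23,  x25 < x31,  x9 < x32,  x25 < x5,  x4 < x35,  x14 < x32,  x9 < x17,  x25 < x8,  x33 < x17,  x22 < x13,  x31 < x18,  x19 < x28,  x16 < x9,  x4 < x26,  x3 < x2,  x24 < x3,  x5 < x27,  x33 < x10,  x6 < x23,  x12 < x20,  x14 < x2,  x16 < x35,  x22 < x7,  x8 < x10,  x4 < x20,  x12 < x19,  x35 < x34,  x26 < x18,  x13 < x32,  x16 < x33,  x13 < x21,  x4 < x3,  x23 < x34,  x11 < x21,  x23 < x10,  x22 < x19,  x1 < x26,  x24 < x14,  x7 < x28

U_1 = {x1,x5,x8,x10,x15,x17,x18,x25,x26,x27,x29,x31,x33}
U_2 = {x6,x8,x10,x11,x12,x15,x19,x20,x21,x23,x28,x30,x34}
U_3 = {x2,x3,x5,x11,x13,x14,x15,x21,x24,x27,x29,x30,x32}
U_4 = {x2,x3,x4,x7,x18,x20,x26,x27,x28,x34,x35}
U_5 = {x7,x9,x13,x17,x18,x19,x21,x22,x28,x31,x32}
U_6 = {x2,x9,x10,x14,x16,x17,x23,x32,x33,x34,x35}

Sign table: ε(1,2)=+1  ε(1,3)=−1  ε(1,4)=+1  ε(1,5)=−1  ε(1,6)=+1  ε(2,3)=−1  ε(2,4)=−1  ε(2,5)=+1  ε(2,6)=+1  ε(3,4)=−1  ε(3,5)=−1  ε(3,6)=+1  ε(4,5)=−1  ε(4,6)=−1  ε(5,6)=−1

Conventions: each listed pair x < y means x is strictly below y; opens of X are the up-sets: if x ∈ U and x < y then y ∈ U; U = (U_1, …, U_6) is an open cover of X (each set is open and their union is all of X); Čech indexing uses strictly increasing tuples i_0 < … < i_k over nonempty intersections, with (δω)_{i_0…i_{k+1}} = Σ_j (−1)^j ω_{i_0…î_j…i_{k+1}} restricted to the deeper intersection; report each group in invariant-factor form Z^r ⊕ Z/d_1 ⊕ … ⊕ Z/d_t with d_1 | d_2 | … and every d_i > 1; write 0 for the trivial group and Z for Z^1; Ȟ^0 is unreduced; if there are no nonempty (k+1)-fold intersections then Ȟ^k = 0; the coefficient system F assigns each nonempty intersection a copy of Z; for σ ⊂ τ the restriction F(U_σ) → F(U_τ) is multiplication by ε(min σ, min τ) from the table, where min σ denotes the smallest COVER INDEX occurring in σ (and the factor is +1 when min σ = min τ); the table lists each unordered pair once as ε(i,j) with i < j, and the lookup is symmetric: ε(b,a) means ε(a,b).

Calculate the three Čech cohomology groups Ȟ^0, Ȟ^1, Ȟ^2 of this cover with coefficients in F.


Ȟ^0(U;F) ≅ 0,  Ȟ^1(U;F) ≅ Z/2,  Ȟ^2(U;F) ≅ Z

nerve of the cover:
  U12={x8,x10,x15} U13={x5,x15,x27,x29} U14={x18,x26,x27} U15={x17,x18,x31} U16={x10,x17,x33} U23={x11,x15,x21,x30} U24={x20,x28,x34} U25={x19,x21,x28} U26={x10,x23,x34} U34={x2,x3,x27} U35={x13,x21,x32} U36={x2,x14,x32} U45={x7,x18,x28} U46={x2,x34,x35} U56={x9,x17,x32}
  U123={x15} U126={x10} U134={x27} U145={x18} U156={x17} U235={x21} U245={x28} U246={x34} U346={x2} U356={x32}
C dims 6,15,10; δ0: rk 6, SNF 1^5·2; δ1: rk 9, SNF 1^9
Ȟ^0 = (6 − 6) − 0 = 0, so Ȟ^0 ≅ 0
Ȟ^1 = (15 − 9) − 6 = 0 plus torsion [2], so Ȟ^1 ≅ Z/2
Ȟ^2 = (10 − 0) − 9 = 1, so Ȟ^2 ≅ Z


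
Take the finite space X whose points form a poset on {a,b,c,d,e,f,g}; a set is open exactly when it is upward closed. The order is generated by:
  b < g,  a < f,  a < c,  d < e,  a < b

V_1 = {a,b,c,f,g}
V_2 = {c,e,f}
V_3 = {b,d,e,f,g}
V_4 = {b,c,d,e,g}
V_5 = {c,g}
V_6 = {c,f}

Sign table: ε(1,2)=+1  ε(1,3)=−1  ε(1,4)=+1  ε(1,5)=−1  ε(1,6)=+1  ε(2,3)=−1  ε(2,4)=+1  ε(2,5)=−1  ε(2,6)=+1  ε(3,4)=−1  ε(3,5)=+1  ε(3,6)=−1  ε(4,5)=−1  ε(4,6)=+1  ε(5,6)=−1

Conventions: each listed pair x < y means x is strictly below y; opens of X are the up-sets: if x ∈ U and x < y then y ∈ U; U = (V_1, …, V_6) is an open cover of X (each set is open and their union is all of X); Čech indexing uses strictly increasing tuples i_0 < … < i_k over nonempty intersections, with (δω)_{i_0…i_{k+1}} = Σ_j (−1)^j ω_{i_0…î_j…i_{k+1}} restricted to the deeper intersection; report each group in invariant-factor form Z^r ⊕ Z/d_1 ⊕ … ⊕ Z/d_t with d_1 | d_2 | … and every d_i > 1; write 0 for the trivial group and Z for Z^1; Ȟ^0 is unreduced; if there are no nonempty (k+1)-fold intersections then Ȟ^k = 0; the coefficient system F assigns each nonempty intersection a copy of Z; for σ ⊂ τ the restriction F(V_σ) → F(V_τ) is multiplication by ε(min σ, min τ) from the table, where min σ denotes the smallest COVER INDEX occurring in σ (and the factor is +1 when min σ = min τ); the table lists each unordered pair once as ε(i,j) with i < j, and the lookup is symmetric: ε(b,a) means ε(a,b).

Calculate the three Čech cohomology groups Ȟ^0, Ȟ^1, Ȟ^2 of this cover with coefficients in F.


Ȟ^0(U;F) ≅ Z, Ȟ^1(U;F) ≅ 0 and Ȟ^2(U;F) ≅ Z

nonempty overlaps:
  V12={c,f} V13={b,f,g} V14={b,c,g} V15={c,g} V16={c,f} V23={e,f} V24={c,e} V25={c} V26={c,f} V34={b,d,e,g} V35={g} V36={f} V45={c,g} V46={c} V56={c}
  V123={f} V124={c} V125={c} V126={c,f} V134={b,g} V135={g} V136={f} V145={c,g} V146={c} V156={c} V234={e} V236={f} V245={c} V246={c} V256={c} V345={g} V456={c}
  V1236={f} V1245={c} V1246={c} V1256={c} V1345={g} V1456={c} V2456={c}
  V12456={c}
C dims 6,15,17,7; δ0: rk 5, SNF 1^5; δ1: rk 10, SNF 1^10; δ2: rk 6, SNF 1^6
degree 0: 6−5−0 = 1 → Ȟ^0 ≅ Z
degree 1: 15−10−5 = 0 → Ȟ^1 ≅ 0
degree 2: 17−6−10 = 1 → Ȟ^2 ≅ Z


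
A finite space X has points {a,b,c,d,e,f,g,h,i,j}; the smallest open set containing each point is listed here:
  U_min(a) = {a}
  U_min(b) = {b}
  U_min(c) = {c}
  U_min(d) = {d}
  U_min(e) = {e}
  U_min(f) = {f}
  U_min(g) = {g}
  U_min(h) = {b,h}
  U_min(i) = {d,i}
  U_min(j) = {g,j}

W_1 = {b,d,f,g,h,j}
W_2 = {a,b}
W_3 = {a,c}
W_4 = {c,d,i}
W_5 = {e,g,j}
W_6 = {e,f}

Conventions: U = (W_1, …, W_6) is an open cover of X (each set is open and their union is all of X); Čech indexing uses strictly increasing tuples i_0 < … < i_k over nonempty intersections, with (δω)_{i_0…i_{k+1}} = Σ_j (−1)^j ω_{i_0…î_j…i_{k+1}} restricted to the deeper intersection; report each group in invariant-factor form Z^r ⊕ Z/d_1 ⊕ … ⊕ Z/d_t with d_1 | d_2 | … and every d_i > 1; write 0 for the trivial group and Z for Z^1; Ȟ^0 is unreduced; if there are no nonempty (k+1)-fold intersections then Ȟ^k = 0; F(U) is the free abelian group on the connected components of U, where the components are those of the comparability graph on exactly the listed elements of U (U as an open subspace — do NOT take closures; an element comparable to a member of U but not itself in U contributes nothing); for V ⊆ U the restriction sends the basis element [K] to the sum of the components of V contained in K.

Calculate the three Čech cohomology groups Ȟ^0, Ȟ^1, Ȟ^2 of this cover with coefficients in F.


nonempty intersections:
  W12={b} W14={d} W15={g,j} W16={f} W23={a} W34={c} W56={e}
components per intersection:
  W1: {b,h} {d} {f} {g,j}
  W2: {a} {b}
  W3: {a} {c}
  W4: {c} {d,i}
  W5: {e} {g,j}
  W6: {e} {f}
  W12: {b}
  W14: {d}
  W15: {g,j}
  W16: {f}
  W23: {a}
  W34: {c}
  W56: {e}
C dims 14,7; δ0: rk 7, SNF 1^7
Ȟ^0: (14−7)−0=7 ⇒ Z^7
Ȟ^1: (7−0)−7=0 ⇒ 0
Ȟ^2: (0−0)−0=0 ⇒ 0

Ȟ^0 ≅ Z^7; Ȟ^1 ≅ 0; Ȟ^2 ≅ 0


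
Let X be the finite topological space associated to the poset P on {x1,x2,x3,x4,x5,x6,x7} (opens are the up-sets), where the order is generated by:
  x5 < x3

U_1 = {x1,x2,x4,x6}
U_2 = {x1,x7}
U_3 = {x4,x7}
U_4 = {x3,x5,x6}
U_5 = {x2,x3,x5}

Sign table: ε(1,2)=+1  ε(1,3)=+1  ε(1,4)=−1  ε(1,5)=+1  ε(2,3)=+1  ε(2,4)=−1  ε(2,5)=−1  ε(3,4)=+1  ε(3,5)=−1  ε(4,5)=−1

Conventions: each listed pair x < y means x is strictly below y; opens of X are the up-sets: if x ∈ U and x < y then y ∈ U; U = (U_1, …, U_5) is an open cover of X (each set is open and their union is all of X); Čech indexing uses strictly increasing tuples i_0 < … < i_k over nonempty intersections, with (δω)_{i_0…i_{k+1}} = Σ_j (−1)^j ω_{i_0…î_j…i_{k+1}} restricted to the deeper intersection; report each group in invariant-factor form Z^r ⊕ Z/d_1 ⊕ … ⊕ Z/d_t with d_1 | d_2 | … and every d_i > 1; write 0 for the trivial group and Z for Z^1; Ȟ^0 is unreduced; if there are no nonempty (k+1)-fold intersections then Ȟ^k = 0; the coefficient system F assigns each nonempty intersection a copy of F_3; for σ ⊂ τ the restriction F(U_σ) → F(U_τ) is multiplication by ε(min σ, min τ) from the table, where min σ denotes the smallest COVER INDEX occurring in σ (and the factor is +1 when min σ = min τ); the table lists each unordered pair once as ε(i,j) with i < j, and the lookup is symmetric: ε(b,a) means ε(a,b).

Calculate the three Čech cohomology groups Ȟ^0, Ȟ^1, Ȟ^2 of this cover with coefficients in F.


intersection data:
  U12={x1} U13={x4} U14={x6} U15={x2} U23={x7} U45={x3,x5}
C dims 5,6; δ0: rk_F3 4
Ȟ^0 = (5 − 4) − 0 = 1, so Ȟ^0 ≅ Z/3
Ȟ^1 = (6 − 0) − 4 = 2, so Ȟ^1 ≅ Z/3 ⊕ Z/3
Ȟ^2 = (0 − 0) − 0 = 0, so Ȟ^2 ≅ 0

Ȟ^0 ≅ Z/3, Ȟ^1 ≅ Z/3 ⊕ Z/3 and Ȟ^2 ≅ 0


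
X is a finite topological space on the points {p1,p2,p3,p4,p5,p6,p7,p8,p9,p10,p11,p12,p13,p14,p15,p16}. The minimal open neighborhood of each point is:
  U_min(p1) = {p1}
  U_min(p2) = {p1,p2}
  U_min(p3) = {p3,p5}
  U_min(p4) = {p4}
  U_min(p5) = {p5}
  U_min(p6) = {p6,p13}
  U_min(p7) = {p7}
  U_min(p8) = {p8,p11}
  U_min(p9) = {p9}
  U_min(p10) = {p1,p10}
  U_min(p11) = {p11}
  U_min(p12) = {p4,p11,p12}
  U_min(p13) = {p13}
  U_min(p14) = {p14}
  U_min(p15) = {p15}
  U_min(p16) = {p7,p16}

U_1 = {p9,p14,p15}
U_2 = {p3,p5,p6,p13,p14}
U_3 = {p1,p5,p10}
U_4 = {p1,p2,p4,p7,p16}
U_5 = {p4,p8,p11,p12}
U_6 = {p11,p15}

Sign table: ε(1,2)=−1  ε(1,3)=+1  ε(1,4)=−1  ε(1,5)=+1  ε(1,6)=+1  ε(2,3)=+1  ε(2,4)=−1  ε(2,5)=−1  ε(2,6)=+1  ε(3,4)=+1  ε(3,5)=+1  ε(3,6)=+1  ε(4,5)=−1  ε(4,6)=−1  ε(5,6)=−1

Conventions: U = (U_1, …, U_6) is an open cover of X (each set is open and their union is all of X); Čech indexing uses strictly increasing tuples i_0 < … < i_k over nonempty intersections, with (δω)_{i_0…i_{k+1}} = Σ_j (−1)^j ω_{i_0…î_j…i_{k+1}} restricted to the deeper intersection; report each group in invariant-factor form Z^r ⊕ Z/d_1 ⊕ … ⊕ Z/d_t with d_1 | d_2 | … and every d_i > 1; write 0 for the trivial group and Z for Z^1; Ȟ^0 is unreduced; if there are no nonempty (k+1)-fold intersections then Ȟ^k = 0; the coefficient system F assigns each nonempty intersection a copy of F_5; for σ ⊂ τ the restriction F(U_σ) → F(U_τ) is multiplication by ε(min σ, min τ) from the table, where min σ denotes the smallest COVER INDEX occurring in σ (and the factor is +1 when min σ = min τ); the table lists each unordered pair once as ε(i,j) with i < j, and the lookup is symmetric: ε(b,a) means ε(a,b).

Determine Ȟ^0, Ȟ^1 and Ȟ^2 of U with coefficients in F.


Ȟ^0 = 0; Ȟ^1 = 0; Ȟ^2 = 0

nonempty overlaps:
  U12={p14} U16={p15} U23={p5} U34={p1} U45={p4} U56={p11}
C dims 6,6; δ0: rk_F5 6
degree 0: 6−6−0 = 0 → Ȟ^0 ≅ 0
degree 1: 6−0−6 = 0 → Ȟ^1 ≅ 0
degree 2: 0−0−0 = 0 → Ȟ^2 ≅ 0
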